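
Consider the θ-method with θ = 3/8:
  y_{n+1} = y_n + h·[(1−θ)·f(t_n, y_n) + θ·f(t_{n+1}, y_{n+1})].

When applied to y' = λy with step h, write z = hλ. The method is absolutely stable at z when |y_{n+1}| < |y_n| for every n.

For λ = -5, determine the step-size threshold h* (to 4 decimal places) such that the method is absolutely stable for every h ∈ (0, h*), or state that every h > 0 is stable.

(-8.0000,0); λ=-5 ⇒ h* = (8)/5 = 1.6000.

On y'=λy, z=hλ:
  y_{n+1} = y_n + z·[5/8·y_n + 3/8·y_{n+1}] ⇒ (1 − 3/8z)y_{n+1} = (1 + 5/8z)y_n
  ⇒ R(z) = (1 + 5/8z)/(1 − 3/8z).

Find x<0 with |R(x)|<1.
x=-1.47: |R|=0.0524
R=−1: 1+5/8x = −1+3/8x ⇒ -1/4x=2 ⇒ x=2/(-1/4)=-8.0000
Confirm numerically:
  x=-5.995: |R|=0.84568 <1
  x=-5.903: |R|=0.83687 <1
  x=-4.810: |R|=0.71556 <1
  x=-8.559: |R|=1.03320 >1
  x=-8.485: |R|=1.02899 >1
  x=-8.258: |R|=1.01574 >1
So |R|<1 on (-8.0000, 0).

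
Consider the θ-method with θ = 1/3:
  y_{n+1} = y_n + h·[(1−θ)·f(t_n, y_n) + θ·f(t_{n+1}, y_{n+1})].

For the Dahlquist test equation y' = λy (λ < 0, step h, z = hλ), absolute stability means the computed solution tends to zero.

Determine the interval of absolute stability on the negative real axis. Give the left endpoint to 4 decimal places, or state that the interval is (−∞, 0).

With y'=λy (z=hλ):
  y_{n+1} = y_n + z·[2/3·y_n + 1/3·y_{n+1}] ⇒ (1 − 1/3z)y_{n+1} = (1 + 2/3z)y_n
  R(z) = (1 + 2/3z)/(1 − 1/3z).

Solve |R(x)|<1 on ℝ⁻.
x=-0.55: |R|=0.5352
R=−1: 1+2/3x = −1+1/3x ⇒ -1/3x=2 ⇒ x=2/(-1/3)=-6.0000
Confirm numerically:
  x=-5.705: |R|=0.96611 <1
  x=-4.812: |R|=0.84793 <1
  x=-3.284: |R|=0.56779 <1
  x=-6.416: |R|=1.04418 >1
  x=-6.247: |R|=1.02671 >1
So |R|<1 on (-6.0000, 0).

(-6.0000, 0).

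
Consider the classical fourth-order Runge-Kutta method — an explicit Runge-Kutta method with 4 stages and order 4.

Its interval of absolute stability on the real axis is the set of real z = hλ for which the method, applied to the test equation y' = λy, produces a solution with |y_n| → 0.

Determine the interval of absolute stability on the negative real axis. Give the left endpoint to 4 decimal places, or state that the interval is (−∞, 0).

(-2.7853, 0).

Test eqn y'=λy, z=hλ:
  order 4, 4-stage ⇒ R(z)=1+z+z^2/2+z^3/6+z^4/24
  (e.g. R(-0.48)=0.61898, |R|=0.61898)

Solve |R(x)|<1 on ℝ⁻.
x=-0.48: |R|=0.6190
|R(-2.94)|=1.2594 |R(-1.12)|=0.3386 |R(-0.82)|=0.4431
Bisect:
  x_lo=-3.4757 |R|=2.6473  x_hi=-0.3364 |R|=0.7144
  mid=-1.90605 |R|=0.30629 →hi
  mid=-2.69088 |R|=0.86673 →hi
  mid=-3.08329 |R|=1.55044 →lo
  mid=-2.88708 |R|=1.16463 →lo
  mid=-2.78898 |R|=1.00557 →lo
  mid=-2.73993 |R|=0.93373 →hi
  mid=-2.76445 |R|=0.96903 →hi
  ...
  [-2.78534,-2.78515] ⇒ x*=-2.7853
So |R|<1 on (-2.7853, 0).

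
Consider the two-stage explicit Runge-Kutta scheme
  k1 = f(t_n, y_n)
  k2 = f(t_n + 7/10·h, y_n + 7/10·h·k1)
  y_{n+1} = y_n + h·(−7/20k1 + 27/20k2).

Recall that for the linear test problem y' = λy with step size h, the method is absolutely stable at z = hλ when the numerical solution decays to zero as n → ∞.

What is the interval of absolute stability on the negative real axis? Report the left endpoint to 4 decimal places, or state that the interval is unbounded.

z∈(-1.0582,0).

On y'=λy, z=hλ:
  k1=λy_n ⇒ h·k1=z·y_n;  k2=λ(1+7/10z)y_n ⇒ h·k2=z(1+7/10z)y_n
  y_{n+1}/y_n = 1 − 7/20z + 27/20z(1+7/10z) = 1 + z + 189/200z²
  so R(z) = 1 + z + 189/200z².

Solve |R(x)|<1 on ℝ⁻.
x=-0.31: |R|=0.7808
R=1: x+189/200x²=0 ⇒ x=−200/189=-1.0582; min R=1−1/(4·189/200)=0.7354>−1
Confirm numerically:
  x=-0.818: |R|=0.81432 <1
  x=-0.685: |R|=0.75842 <1
  x=-0.589: |R|=0.73884 <1
  x=-1.582: |R|=1.78307 >1
  x=-1.314: |R|=1.31763 >1
Interval (-1.0582, 0).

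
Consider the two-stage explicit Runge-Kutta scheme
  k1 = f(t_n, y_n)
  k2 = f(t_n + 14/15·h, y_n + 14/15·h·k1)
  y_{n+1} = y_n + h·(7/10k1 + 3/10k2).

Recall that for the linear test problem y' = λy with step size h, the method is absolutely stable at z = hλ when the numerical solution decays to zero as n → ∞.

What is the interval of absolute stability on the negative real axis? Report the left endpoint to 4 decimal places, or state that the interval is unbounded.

z∈(-3.5714,0).

Set f=λy, z=hλ:
  k1=λy_n ⇒ h·k1=z·y_n;  k2=λ(1+14/15z)y_n ⇒ h·k2=z(1+14/15z)y_n
  y_{n+1}/y_n = 1 + 7/10z + 3/10z(1+14/15z) = 1 + z + 7/25z²
  R(z) = 1 + z + 7/25z².

Need |R(x)|<1, x<0.
x=-1: |R|=0.2800
R=1: x+7/25x²=0 ⇒ x=−25/7=-3.5714; min R=1−1/(4·7/25)=0.1071>−1
Confirm numerically:
  x=-3.307: |R|=0.75515 <1
  x=-2.427: |R|=0.22229 <1
  x=-2.351: |R|=0.19662 <1
  x=-1.762: |R|=0.10730 <1
  x=-4.169: |R|=1.69756 >1
  x=-3.883: |R|=1.33875 >1
  x=-3.882: |R|=1.33758 >1
Stable set (-3.5714, 0).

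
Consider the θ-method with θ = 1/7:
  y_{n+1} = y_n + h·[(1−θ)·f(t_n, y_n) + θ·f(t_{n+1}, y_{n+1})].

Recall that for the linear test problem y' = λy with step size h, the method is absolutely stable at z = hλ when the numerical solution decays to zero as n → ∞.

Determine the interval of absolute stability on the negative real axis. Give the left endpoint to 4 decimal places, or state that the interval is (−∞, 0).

z∈(-2.8000,0).

Set f=λy, z=hλ:
  y_{n+1} = y_n + z·[6/7·y_n + 1/7·y_{n+1}] ⇒ (1 − 1/7z)y_{n+1} = (1 + 6/7z)y_n
  Hence R(z) = (1 + 6/7z)/(1 − 1/7z).

Solve |R(x)|<1 on ℝ⁻.
x=-1.06: |R|=0.0794
R=−1: 1+6/7x = −1+1/7x ⇒ -5/7x=2 ⇒ x=2/(-5/7)=-2.8000
Confirm numerically:
  x=-2.542: |R|=0.86481 <1
  x=-2.414: |R|=0.79499 <1
  x=-2.096: |R|=0.61302 <1
  x=-1.343: |R|=0.12681 <1
  x=-3.391: |R|=1.28438 >1
  x=-3.075: |R|=1.13648 >1
  x=-2.939: |R|=1.06993 >1
Interval (-2.8000, 0).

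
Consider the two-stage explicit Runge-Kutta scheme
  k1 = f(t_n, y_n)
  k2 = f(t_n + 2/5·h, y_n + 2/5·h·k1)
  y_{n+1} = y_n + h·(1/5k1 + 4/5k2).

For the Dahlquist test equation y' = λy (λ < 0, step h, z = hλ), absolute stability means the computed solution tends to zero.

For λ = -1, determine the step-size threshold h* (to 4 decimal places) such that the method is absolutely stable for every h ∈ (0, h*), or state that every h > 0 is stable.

(-3.1250,0); λ=-1 ⇒ h* = (25/8)/1 = 3.1250.

Test eqn y'=λy, z=hλ:
  k1=λy_n ⇒ h·k1=z·y_n;  k2=λ(1+2/5z)y_n ⇒ h·k2=z(1+2/5z)y_n
  y_{n+1}/y_n = 1 + 1/5z + 4/5z(1+2/5z) = 1 + z + 8/25z²
  ⇒ R(z) = 1 + z + 8/25z².

Need |R(x)|<1, x<0.
x=-1.42: |R|=0.2252
R=1: x+8/25x²=0 ⇒ x=−25/8=-3.1250; min R=1−1/(4·8/25)=0.2188>−1
Confirm numerically:
  x=-2.605: |R|=0.56653 <1
  x=-2.211: |R|=0.35333 <1
  x=-1.818: |R|=0.23964 <1
  x=-1.619: |R|=0.21977 <1
  x=-3.396: |R|=1.29450 >1
  x=-3.339: |R|=1.22865 >1
Interval (-3.1250, 0).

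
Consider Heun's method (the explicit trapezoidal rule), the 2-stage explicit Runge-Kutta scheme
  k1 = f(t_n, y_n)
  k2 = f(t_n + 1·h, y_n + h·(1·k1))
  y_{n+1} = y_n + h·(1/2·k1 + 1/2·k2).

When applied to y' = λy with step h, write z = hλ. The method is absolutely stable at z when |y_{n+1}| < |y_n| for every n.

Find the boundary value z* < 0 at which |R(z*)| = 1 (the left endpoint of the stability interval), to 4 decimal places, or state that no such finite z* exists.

left endpoint -2.0000.

On y'=λy, z=hλ:
  order 2, 2-stage ⇒ R(z)=1+z+z^2/2
  (e.g. R(-0.39)=0.68605, |R|=0.68605)

Solve |R(x)|<1 on ℝ⁻.
x=-0.39: |R|=0.6861
|R(-1.77)|=0.7964 |R(-1.63)|=0.6985 |R(-1.52)|=0.6352
Bisect:
  x_lo=-2.5856 |R|=1.7571  x_hi=-0.3153 |R|=0.7344
  mid=-1.45044 |R|=0.60145 →hi
  mid=-2.01803 |R|=1.01819 →lo
  mid=-1.73423 |R|=0.76955 →hi
  mid=-1.87613 |R|=0.88380 →hi
  mid=-1.94708 |R|=0.94848 →hi
  mid=-1.98255 |R|=0.98270 →hi
  mid=-2.00029 |R|=1.00029 →lo
  mid=-1.99142 |R|=0.99146 →hi
  mid=-1.99586 |R|=0.99586 →hi
  mid=-1.99807 |R|=0.99807 →hi
  ...
  [-2.00001,-1.99987] ⇒ x*=-2.0000
Stable set (-2.0000, 0).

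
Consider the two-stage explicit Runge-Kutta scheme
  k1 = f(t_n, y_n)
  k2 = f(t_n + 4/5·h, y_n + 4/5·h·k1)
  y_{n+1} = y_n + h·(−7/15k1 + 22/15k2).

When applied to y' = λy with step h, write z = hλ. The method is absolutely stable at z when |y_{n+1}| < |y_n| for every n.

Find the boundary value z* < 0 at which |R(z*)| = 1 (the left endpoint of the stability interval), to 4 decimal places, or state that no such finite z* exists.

left endpoint -0.8523.

Set f=λy, z=hλ:
  k1=λy_n ⇒ h·k1=z·y_n;  k2=λ(1+4/5z)y_n ⇒ h·k2=z(1+4/5z)y_n
  y_{n+1}/y_n = 1 − 7/15z + 22/15z(1+4/5z) = 1 + z + 88/75z²
  so R(z) = 1 + z + 88/75z².

Need |R(x)|<1, x<0.
x=-1.47: |R|=2.0655
R=1: x+88/75x²=0 ⇒ x=−75/88=-0.8523; min R=1−1/(4·88/75)=0.7869>−1
Confirm numerically:
  x=-0.795: |R|=0.94658 <1
  x=-0.749: |R|=0.90924 <1
  x=-0.609: |R|=0.82617 <1
  x=-0.467: |R|=0.78889 <1
  x=-1.447: |R|=2.00974 >1
  x=-1.248: |R|=1.57947 >1
Interval (-0.8523, 0).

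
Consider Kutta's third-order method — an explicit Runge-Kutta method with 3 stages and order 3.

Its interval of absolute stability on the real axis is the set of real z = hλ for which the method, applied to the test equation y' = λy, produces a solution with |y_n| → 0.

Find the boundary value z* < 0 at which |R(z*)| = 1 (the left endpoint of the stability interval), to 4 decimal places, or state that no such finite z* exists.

z* = -2.5127.

With y'=λy (z=hλ):
  order 3, 3-stage ⇒ R(z)=1+z+z^2/2+z^3/6
  (e.g. R(-0.5)=0.60417, |R|=0.60417)

Solve |R(x)|<1 on ℝ⁻.
x=-0.5: |R|=0.6042
|R(-2.04)|=0.3741 |R(-1.96)|=0.2941 |R(-1.7)|=0.0738
Bisect:
  x_lo=-2.8769 |R|=1.7071  x_hi=-0.2909 |R|=0.7473
  mid=-1.58390 |R|=0.00820 →hi
  mid=-2.23041 |R|=0.59233 →hi
  mid=-2.55367 |R|=1.06856 →lo
  mid=-2.39204 |R|=0.81226 →hi
  mid=-2.47285 |R|=0.93560 →hi
  mid=-2.51326 |R|=1.00085 →lo
  mid=-2.49306 |R|=0.96792 →hi
  mid=-2.50316 |R|=0.98431 →hi
  mid=-2.50821 |R|=0.99256 →hi
  mid=-2.51074 |R|=0.99670 →hi
  ...
  [-2.51279,-2.51263] ⇒ x*=-2.5127
So |R|<1 on (-2.5127, 0).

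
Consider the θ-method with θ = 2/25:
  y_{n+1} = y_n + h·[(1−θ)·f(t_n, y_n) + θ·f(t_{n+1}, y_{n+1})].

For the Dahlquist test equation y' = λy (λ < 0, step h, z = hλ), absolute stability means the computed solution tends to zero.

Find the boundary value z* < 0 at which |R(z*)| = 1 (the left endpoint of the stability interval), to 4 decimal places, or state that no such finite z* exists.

z* = -2.3810.

On y'=λy, z=hλ:
  y_{n+1} = y_n + z·[23/25·y_n + 2/25·y_{n+1}] ⇒ (1 − 2/25z)y_{n+1} = (1 + 23/25z)y_n
  ⇒ R(z) = (1 + 23/25z)/(1 − 2/25z).

Solve |R(x)|<1 on ℝ⁻.
x=-0.98: |R|=0.0912
R=−1: 1+23/25x = −1+2/25x ⇒ -21/25x=2 ⇒ x=2/(-21/25)=-2.3810
Confirm numerically:
  x=-1.570: |R|=0.39481 <1
  x=-1.418: |R|=0.27353 <1
  x=-1.231: |R|=0.12064 <1
  x=-1.011: |R|=0.06465 <1
  x=-2.816: |R|=1.29825 >1
  x=-2.664: |R|=1.19599 >1
  x=-2.563: |R|=1.12690 >1
Interval (-2.3810, 0).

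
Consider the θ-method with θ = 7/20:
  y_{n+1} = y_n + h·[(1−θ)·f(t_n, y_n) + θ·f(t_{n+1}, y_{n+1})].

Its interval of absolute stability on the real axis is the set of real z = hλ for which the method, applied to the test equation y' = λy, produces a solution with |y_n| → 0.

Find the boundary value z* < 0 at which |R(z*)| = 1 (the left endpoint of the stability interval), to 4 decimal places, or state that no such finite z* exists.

z* = -6.6667.

Set f=λy, z=hλ:
  y_{n+1} = y_n + z·[13/20·y_n + 7/20·y_{n+1}] ⇒ (1 − 7/20z)y_{n+1} = (1 + 13/20z)y_n
  R(z) = (1 + 13/20z)/(1 − 7/20z).

Solve |R(x)|<1 on ℝ⁻.
x=-0.9: |R|=0.3156
R=−1: 1+13/20x = −1+7/20x ⇒ -3/10x=2 ⇒ x=2/(-3/10)=-6.6667
Confirm numerically:
  x=-6.217: |R|=0.95752 <1
  x=-5.194: |R|=0.84322 <1
  x=-3.464: |R|=0.56572 <1
  x=-3.046: |R|=0.47428 <1
  x=-7.047: |R|=1.03292 >1
  x=-6.963: |R|=1.02587 >1
  x=-6.958: |R|=1.02544 >1
Stable set (-6.6667, 0).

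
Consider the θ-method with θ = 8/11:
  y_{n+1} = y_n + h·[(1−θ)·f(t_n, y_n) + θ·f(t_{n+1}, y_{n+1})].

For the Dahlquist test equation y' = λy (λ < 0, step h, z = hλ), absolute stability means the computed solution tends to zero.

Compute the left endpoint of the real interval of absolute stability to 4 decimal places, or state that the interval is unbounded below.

interval (−∞, 0).

With y'=λy (z=hλ):
  y_{n+1} = y_n + z·[3/11·y_n + 8/11·y_{n+1}] ⇒ (1 − 8/11z)y_{n+1} = (1 + 3/11z)y_n
  R(z) = (1 + 3/11z)/(1 − 8/11z).

Need |R(x)|<1, x<0.
x=-0.67: |R|=0.5495
x=-2: |R|=0.1852
x=-10: |R|=0.2088
x=-100: |R|=0.3564
θ=8/11≥1/2 ⇒ |1+3/11x|<|1−8/11x| ∀x<0 ⇒ stable on all of ℝ⁻.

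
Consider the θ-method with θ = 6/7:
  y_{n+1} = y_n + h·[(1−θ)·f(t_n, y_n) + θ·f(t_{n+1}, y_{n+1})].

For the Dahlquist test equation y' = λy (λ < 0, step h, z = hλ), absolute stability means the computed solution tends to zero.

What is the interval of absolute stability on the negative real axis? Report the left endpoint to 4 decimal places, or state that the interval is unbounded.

unbounded; (−∞, 0).

On y'=λy, z=hλ:
  y_{n+1} = y_n + z·[1/7·y_n + 6/7·y_{n+1}] ⇒ (1 − 6/7z)y_{n+1} = (1 + 1/7z)y_n
  Hence R(z) = (1 + 1/7z)/(1 − 6/7z).

Find x<0 with |R(x)|<1.
x=-0.86: |R|=0.5049
x=-2: |R|=0.2632
x=-10: |R|=0.0448
x=-100: |R|=0.1532
θ=6/7≥1/2 ⇒ |1+1/7x|<|1−6/7x| ∀x<0 ⇒ stable on all of ℝ⁻.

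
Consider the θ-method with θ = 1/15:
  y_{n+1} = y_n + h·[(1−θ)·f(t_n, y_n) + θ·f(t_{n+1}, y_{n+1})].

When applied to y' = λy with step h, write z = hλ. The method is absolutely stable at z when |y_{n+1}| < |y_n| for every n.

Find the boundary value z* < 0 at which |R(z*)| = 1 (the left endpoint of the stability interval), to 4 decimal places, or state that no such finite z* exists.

left endpoint -2.3077.

Set f=λy, z=hλ:
  y_{n+1} = y_n + z·[14/15·y_n + 1/15·y_{n+1}] ⇒ (1 − 1/15z)y_{n+1} = (1 + 14/15z)y_n
  so R(z) = (1 + 14/15z)/(1 − 1/15z).

Need |R(x)|<1, x<0.
x=-1.11: |R|=0.0335
R=−1: 1+14/15x = −1+1/15x ⇒ -13/15x=2 ⇒ x=2/(-13/15)=-2.3077
Confirm numerically:
  x=-1.602: |R|=0.44742 <1
  x=-1.134: |R|=0.05430 <1
  x=-1.114: |R|=0.03699 <1
  x=-1.026: |R|=0.03969 <1
  x=-2.540: |R|=1.17218 >1
  x=-2.447: |R|=1.10380 >1
So |R|<1 on (-2.3077, 0).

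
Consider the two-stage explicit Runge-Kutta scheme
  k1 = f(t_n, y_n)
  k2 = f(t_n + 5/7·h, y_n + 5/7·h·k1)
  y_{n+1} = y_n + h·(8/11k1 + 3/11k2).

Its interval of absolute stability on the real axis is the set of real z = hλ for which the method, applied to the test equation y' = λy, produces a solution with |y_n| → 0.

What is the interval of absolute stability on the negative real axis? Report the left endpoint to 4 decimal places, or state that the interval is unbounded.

On y'=λy, z=hλ:
  k1=λy_n ⇒ h·k1=z·y_n;  k2=λ(1+5/7z)y_n ⇒ h·k2=z(1+5/7z)y_n
  y_{n+1}/y_n = 1 + 8/11z + 3/11z(1+5/7z) = 1 + z + 15/77z²
  so R(z) = 1 + z + 15/77z².

Boundary: |R(x)|=1, x<0.
x=-1.26: |R|=0.0493
R=1: x+15/77x²=0 ⇒ x=−77/15=-5.1333; min R=1−1/(4·15/77)=-0.2833>−1
Confirm numerically:
  x=-4.724: |R|=0.62331 <1
  x=-3.559: |R|=0.09150 <1
  x=-3.113: |R|=0.22519 <1
  x=-2.297: |R|=0.26917 <1
  x=-5.725: |R|=1.65986 >1
  x=-5.481: |R|=1.37121 >1
  x=-5.437: |R|=1.32163 >1
So |R|<1 on (-5.1333, 0).

z∈(-5.1333,0).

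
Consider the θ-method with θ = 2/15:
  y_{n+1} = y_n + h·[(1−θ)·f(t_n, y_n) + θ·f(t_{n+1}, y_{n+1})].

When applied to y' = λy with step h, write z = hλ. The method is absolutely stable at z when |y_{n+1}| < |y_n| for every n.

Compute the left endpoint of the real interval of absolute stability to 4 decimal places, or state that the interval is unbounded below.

Set f=λy, z=hλ:
  y_{n+1} = y_n + z·[13/15·y_n + 2/15·y_{n+1}] ⇒ (1 − 2/15z)y_{n+1} = (1 + 13/15z)y_n
  ⇒ R(z) = (1 + 13/15z)/(1 − 2/15z).

Boundary: |R(x)|=1, x<0.
x=-0.59: |R|=0.4530
R=−1: 1+13/15x = −1+2/15x ⇒ -11/15x=2 ⇒ x=2/(-11/15)=-2.7273
Confirm numerically:
  x=-1.931: |R|=0.53563 <1
  x=-1.763: |R|=0.42745 <1
  x=-1.276: |R|=0.09047 <1
  x=-3.187: |R|=1.23660 >1
  x=-2.784: |R|=1.03034 >1
Interval (-2.7273, 0).

left endpoint -2.7273.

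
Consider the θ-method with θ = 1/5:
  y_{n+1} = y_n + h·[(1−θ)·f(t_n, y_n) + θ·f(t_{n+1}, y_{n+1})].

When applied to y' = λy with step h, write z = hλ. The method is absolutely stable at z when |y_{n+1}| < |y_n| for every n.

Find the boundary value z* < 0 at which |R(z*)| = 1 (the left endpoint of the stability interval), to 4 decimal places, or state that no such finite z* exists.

Test eqn y'=λy, z=hλ:
  y_{n+1} = y_n + z·[4/5·y_n + 1/5·y_{n+1}] ⇒ (1 − 1/5z)y_{n+1} = (1 + 4/5z)y_n
  ⇒ R(z) = (1 + 4/5z)/(1 − 1/5z).

Need |R(x)|<1, x<0.
x=-0.87: |R|=0.2589
R=−1: 1+4/5x = −1+1/5x ⇒ -3/5x=2 ⇒ x=2/(-3/5)=-3.3333
Confirm numerically:
  x=-2.646: |R|=0.73032 <1
  x=-2.618: |R|=0.71830 <1
  x=-2.405: |R|=0.62390 <1
  x=-1.603: |R|=0.21384 <1
  x=-3.816: |R|=1.16425 >1
  x=-3.373: |R|=1.01421 >1
Interval (-3.3333, 0).

left endpoint -3.3333.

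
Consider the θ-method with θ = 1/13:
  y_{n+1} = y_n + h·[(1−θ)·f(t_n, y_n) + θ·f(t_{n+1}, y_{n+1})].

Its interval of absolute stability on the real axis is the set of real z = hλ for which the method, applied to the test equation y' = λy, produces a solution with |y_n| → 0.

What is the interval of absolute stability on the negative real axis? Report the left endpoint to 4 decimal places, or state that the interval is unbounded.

z∈(-2.3636,0).

Test eqn y'=λy, z=hλ:
  y_{n+1} = y_n + z·[12/13·y_n + 1/13·y_{n+1}] ⇒ (1 − 1/13z)y_{n+1} = (1 + 12/13z)y_n
  Hence R(z) = (1 + 12/13z)/(1 − 1/13z).

Find x<0 with |R(x)|<1.
x=-0.34: |R|=0.6687
R=−1: 1+12/13x = −1+1/13x ⇒ -11/13x=2 ⇒ x=2/(-11/13)=-2.3636
Confirm numerically:
  x=-1.959: |R|=0.70245 <1
  x=-1.955: |R|=0.69943 <1
  x=-1.281: |R|=0.16609 <1
  x=-2.929: |R|=1.39042 >1
  x=-2.844: |R|=1.33350 >1
Stable set (-2.3636, 0).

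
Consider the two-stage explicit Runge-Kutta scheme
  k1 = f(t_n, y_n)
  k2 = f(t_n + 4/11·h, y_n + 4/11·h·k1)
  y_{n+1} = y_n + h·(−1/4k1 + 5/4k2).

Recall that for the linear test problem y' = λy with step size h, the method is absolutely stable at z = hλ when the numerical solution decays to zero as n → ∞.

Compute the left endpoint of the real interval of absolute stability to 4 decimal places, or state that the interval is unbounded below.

z* = -2.2000.

With y'=λy (z=hλ):
  k1=λy_n ⇒ h·k1=z·y_n;  k2=λ(1+4/11z)y_n ⇒ h·k2=z(1+4/11z)y_n
  y_{n+1}/y_n = 1 − 1/4z + 5/4z(1+4/11z) = 1 + z + 5/11z²
  ⇒ R(z) = 1 + z + 5/11z².

Need |R(x)|<1, x<0.
x=-1.24: |R|=0.4589
R=1: x+5/11x²=0 ⇒ x=−11/5=-2.2000; min R=1−1/(4·5/11)=0.4500>−1
Confirm numerically:
  x=-2.111: |R|=0.91460 <1
  x=-1.305: |R|=0.46910 <1
  x=-1.089: |R|=0.45005 <1
  x=-2.265: |R|=1.06692 >1
  x=-2.263: |R|=1.06480 >1
So |R|<1 on (-2.2000, 0).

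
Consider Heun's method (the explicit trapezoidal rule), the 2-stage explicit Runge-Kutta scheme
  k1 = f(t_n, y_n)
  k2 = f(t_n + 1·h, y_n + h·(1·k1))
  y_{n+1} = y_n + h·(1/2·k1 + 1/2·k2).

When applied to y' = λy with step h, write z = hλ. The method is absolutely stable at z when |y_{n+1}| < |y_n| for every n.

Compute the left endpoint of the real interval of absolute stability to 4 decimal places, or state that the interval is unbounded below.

With y'=λy (z=hλ):
  order 2, 2-stage ⇒ R(z)=1+z+z^2/2
  (e.g. R(-0.67)=0.55445, |R|=0.55445)

Solve |R(x)|<1 on ℝ⁻.
x=-0.67: |R|=0.5544
|R(-1.84)|=0.8528 |R(-1.61)|=0.6861 |R(-0.84)|=0.5128
Bisect:
  x_lo=-2.3145 |R|=1.3639  x_hi=-0.2449 |R|=0.7851
  mid=-1.27967 |R|=0.53911 →hi
  mid=-1.79707 |R|=0.81766 →hi
  mid=-2.05577 |R|=1.05732 →lo
  mid=-1.92642 |R|=0.92913 →hi
  mid=-1.99109 |R|=0.99113 →hi
  mid=-2.02343 |R|=1.02371 →lo
  mid=-2.00726 |R|=1.00729 →lo
  mid=-1.99918 |R|=0.99918 →hi
  mid=-2.00322 |R|=1.00323 →lo
  ...
  [-2.00006,-1.99994] ⇒ x*=-2.0000
Stable set (-2.0000, 0).

left endpoint -2.0000.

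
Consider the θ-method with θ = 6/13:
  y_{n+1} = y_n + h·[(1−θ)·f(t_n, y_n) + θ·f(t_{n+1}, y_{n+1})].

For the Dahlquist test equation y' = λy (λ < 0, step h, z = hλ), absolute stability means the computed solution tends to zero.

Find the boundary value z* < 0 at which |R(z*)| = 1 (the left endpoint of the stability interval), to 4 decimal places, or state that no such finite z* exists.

Test eqn y'=λy, z=hλ:
  y_{n+1} = y_n + z·[7/13·y_n + 6/13·y_{n+1}] ⇒ (1 − 6/13z)y_{n+1} = (1 + 7/13z)y_n
  R(z) = (1 + 7/13z)/(1 − 6/13z).

Boundary: |R(x)|=1, x<0.
x=-1.71: |R|=0.0443
R=−1: 1+7/13x = −1+6/13x ⇒ -1/13x=2 ⇒ x=2/(-1/13)=-26.0000
Confirm numerically:
  x=-23.237: |R|=0.98187 <1
  x=-14.524: |R|=0.88541 <1
  x=-10.666: |R|=0.80085 <1
  x=-26.595: |R|=1.00345 >1
  x=-26.486: |R|=1.00283 >1
Stable set (-26.0000, 0).

z* = -26.0000.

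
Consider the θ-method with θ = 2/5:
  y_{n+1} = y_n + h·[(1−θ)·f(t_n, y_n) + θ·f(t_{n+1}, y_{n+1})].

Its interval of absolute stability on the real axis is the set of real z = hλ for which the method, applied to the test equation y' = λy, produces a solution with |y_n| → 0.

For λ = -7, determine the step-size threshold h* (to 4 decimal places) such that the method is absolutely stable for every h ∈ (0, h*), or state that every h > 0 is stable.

On y'=λy, z=hλ:
  y_{n+1} = y_n + z·[3/5·y_n + 2/5·y_{n+1}] ⇒ (1 − 2/5z)y_{n+1} = (1 + 3/5z)y_n
  so R(z) = (1 + 3/5z)/(1 − 2/5z).

Solve |R(x)|<1 on ℝ⁻.
x=-1.47: |R|=0.0743
R=−1: 1+3/5x = −1+2/5x ⇒ -1/5x=2 ⇒ x=2/(-1/5)=-10.0000
Confirm numerically:
  x=-7.421: |R|=0.87002 <1
  x=-6.987: |R|=0.84120 <1
  x=-5.528: |R|=0.72147 <1
  x=-4.142: |R|=0.55902 <1
  x=-10.484: |R|=1.01864 >1
  x=-10.306: |R|=1.01195 >1
Stable set (-10.0000, 0).

(-10.0000,0); λ=-7 ⇒ h* = (10)/7 = 1.4286.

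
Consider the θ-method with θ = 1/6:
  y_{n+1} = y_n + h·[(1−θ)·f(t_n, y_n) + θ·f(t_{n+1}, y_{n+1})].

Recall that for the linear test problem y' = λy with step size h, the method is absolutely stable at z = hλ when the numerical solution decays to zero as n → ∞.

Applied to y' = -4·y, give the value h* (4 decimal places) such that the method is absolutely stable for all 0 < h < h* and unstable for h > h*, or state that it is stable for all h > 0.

With y'=λy (z=hλ):
  y_{n+1} = y_n + z·[5/6·y_n + 1/6·y_{n+1}] ⇒ (1 − 1/6z)y_{n+1} = (1 + 5/6z)y_n
  R(z) = (1 + 5/6z)/(1 − 1/6z).

Find x<0 with |R(x)|<1.
x=-1.24: |R|=0.0276
R=−1: 1+5/6x = −1+1/6x ⇒ -2/3x=2 ⇒ x=2/(-2/3)=-3.0000
Confirm numerically:
  x=-2.178: |R|=0.59795 <1
  x=-1.430: |R|=0.15478 <1
  x=-1.408: |R|=0.14039 <1
  x=-3.339: |R|=1.14520 >1
  x=-3.114: |R|=1.05003 >1
  x=-3.055: |R|=1.02430 >1
So |R|<1 on (-3.0000, 0).

(-3.0000,0); λ=-4 ⇒ h* = (3)/4 = 0.7500.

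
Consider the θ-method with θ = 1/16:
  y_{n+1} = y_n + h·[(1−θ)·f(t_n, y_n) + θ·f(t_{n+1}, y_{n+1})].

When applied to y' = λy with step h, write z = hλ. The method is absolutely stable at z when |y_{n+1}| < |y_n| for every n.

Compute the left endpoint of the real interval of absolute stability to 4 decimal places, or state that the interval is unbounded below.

Set f=λy, z=hλ:
  y_{n+1} = y_n + z·[15/16·y_n + 1/16·y_{n+1}] ⇒ (1 − 1/16z)y_{n+1} = (1 + 15/16z)y_n
  so R(z) = (1 + 15/16z)/(1 − 1/16z).

Boundary: |R(x)|=1, x<0.
x=-1: |R|=0.0588
R=−1: 1+15/16x = −1+1/16x ⇒ -7/8x=2 ⇒ x=2/(-7/8)=-2.2857
Confirm numerically:
  x=-1.545: |R|=0.40895 <1
  x=-1.455: |R|=0.33372 <1
  x=-1.252: |R|=0.16114 <1
  x=-0.920: |R|=0.13002 <1
  x=-2.597: |R|=1.23434 >1
  x=-2.387: |R|=1.07712 >1
Stable set (-2.2857, 0).

z* = -2.2857.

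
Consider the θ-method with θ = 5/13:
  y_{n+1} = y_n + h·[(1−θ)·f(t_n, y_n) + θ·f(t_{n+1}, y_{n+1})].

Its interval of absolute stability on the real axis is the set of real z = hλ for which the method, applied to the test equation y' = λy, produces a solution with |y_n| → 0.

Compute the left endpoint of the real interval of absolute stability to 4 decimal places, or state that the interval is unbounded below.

With y'=λy (z=hλ):
  y_{n+1} = y_n + z·[8/13·y_n + 5/13·y_{n+1}] ⇒ (1 − 5/13z)y_{n+1} = (1 + 8/13z)y_n
  ⇒ R(z) = (1 + 8/13z)/(1 − 5/13z).

Need |R(x)|<1, x<0.
x=-0.63: |R|=0.4929
R=−1: 1+8/13x = −1+5/13x ⇒ -3/13x=2 ⇒ x=2/(-3/13)=-8.6667
Confirm numerically:
  x=-8.245: |R|=0.97667 <1
  x=-6.911: |R|=0.88924 <1
  x=-4.510: |R|=0.64923 <1
  x=-9.252: |R|=1.02963 >1
  x=-9.145: |R|=1.02444 >1
  x=-8.761: |R|=1.00498 >1
Stable set (-8.6667, 0).

z* = -8.6667.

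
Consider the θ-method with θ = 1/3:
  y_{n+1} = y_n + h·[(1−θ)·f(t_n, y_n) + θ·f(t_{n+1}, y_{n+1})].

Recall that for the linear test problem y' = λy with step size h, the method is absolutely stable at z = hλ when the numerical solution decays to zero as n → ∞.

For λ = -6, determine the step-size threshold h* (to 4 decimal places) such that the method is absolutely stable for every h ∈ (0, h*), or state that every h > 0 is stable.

(-6.0000,0); λ=-6 ⇒ h* = (6)/6 = 1.0000.

Set f=λy, z=hλ:
  y_{n+1} = y_n + z·[2/3·y_n + 1/3·y_{n+1}] ⇒ (1 − 1/3z)y_{n+1} = (1 + 2/3z)y_n
  ⇒ R(z) = (1 + 2/3z)/(1 − 1/3z).

Solve |R(x)|<1 on ℝ⁻.
x=-1.59: |R|=0.0392
R=−1: 1+2/3x = −1+1/3x ⇒ -1/3x=2 ⇒ x=2/(-1/3)=-6.0000
Confirm numerically:
  x=-4.004: |R|=0.71502 <1
  x=-3.942: |R|=0.70354 <1
  x=-3.301: |R|=0.57166 <1
  x=-6.555: |R|=1.05808 >1
  x=-6.397: |R|=1.04225 >1
  x=-6.045: |R|=1.00498 >1
So |R|<1 on (-6.0000, 0).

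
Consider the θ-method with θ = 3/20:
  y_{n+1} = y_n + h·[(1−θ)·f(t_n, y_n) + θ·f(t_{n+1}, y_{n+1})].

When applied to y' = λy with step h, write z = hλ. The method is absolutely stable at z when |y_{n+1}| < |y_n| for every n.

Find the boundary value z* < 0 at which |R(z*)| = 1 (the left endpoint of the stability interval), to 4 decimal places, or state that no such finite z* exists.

With y'=λy (z=hλ):
  y_{n+1} = y_n + z·[17/20·y_n + 3/20·y_{n+1}] ⇒ (1 − 3/20z)y_{n+1} = (1 + 17/20z)y_n
  ⇒ R(z) = (1 + 17/20z)/(1 − 3/20z).

Boundary: |R(x)|=1, x<0.
x=-0.98: |R|=0.1456
R=−1: 1+17/20x = −1+3/20x ⇒ -7/10x=2 ⇒ x=2/(-7/10)=-2.8571
Confirm numerically:
  x=-2.506: |R|=0.82135 <1
  x=-2.456: |R|=0.79480 <1
  x=-1.641: |R|=0.31686 <1
  x=-3.434: |R|=1.26652 >1
  x=-2.983: |R|=1.06087 >1
Interval (-2.8571, 0).

z* = -2.8571.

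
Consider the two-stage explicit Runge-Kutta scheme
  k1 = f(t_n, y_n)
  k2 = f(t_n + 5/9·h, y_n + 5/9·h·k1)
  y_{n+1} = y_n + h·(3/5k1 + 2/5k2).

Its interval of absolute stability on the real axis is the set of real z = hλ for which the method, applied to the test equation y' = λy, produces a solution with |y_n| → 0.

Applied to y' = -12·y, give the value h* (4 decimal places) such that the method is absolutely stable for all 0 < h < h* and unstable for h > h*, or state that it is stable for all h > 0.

(-4.5000,0); λ=-12 ⇒ h* = (9/2)/12 = 0.3750.

Set f=λy, z=hλ:
  k1=λy_n ⇒ h·k1=z·y_n;  k2=λ(1+5/9z)y_n ⇒ h·k2=z(1+5/9z)y_n
  y_{n+1}/y_n = 1 + 3/5z + 2/5z(1+5/9z) = 1 + z + 2/9z²
  Hence R(z) = 1 + z + 2/9z².

Need |R(x)|<1, x<0.
x=-1.18: |R|=0.1294
R=1: x+2/9x²=0 ⇒ x=−9/2=-4.5000; min R=1−1/(4·2/9)=-0.1250>−1
Confirm numerically:
  x=-3.478: |R|=0.21011 <1
  x=-2.455: |R|=0.11566 <1
  x=-2.104: |R|=0.12026 <1
  x=-5.079: |R|=1.65350 >1
  x=-4.766: |R|=1.28172 >1
Interval (-4.5000, 0).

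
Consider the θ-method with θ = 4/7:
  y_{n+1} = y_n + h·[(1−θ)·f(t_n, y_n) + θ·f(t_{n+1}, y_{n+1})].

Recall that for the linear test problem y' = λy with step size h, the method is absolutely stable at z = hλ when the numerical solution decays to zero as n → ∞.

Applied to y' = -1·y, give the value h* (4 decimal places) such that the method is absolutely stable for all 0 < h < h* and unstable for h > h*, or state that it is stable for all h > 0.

On y'=λy, z=hλ:
  y_{n+1} = y_n + z·[3/7·y_n + 4/7·y_{n+1}] ⇒ (1 − 4/7z)y_{n+1} = (1 + 3/7z)y_n
  ⇒ R(z) = (1 + 3/7z)/(1 − 4/7z).

Find x<0 with |R(x)|<1.
x=-1.02: |R|=0.3556
x=-2: |R|=0.0667
x=-10: |R|=0.4894
x=-100: |R|=0.7199
θ=4/7≥1/2 ⇒ |1+3/7x|<|1−4/7x| ∀x<0 ⇒ unbounded interval.

unbounded; (−∞, 0). Any h>0 works for λ=-1.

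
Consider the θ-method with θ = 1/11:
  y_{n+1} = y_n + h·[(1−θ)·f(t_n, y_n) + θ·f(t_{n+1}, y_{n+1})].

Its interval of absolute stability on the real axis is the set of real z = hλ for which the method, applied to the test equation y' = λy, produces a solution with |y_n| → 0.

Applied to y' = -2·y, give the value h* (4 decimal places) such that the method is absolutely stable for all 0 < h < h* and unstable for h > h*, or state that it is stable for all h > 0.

On y'=λy, z=hλ:
  y_{n+1} = y_n + z·[10/11·y_n + 1/11·y_{n+1}] ⇒ (1 − 1/11z)y_{n+1} = (1 + 10/11z)y_n
  so R(z) = (1 + 10/11z)/(1 − 1/11z).

Find x<0 with |R(x)|<1.
x=-0.61: |R|=0.4220
R=−1: 1+10/11x = −1+1/11x ⇒ -9/11x=2 ⇒ x=2/(-9/11)=-2.4444
Confirm numerically:
  x=-2.273: |R|=0.88375 <1
  x=-1.976: |R|=0.67509 <1
  x=-1.795: |R|=0.54318 <1
  x=-1.646: |R|=0.43176 <1
  x=-3.023: |R|=1.37132 >1
  x=-2.960: |R|=1.33238 >1
  x=-2.477: |R|=1.02174 >1
Stable set (-2.4444, 0).

(-2.4444,0); λ=-2 ⇒ h* = (22/9)/2 = 1.2222.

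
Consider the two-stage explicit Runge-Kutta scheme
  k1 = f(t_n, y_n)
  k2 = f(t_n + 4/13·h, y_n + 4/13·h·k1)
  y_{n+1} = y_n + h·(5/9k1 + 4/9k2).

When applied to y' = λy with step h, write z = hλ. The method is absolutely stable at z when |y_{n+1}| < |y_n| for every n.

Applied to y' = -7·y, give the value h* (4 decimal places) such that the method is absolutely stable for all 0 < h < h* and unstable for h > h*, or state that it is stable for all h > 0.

(-7.3125,0); λ=-7 ⇒ h* = (117/16)/7 = 1.0446.

On y'=λy, z=hλ:
  k1=λy_n ⇒ h·k1=z·y_n;  k2=λ(1+4/13z)y_n ⇒ h·k2=z(1+4/13z)y_n
  y_{n+1}/y_n = 1 + 5/9z + 4/9z(1+4/13z) = 1 + z + 16/117z²
  so R(z) = 1 + z + 16/117z².

Need |R(x)|<1, x<0.
x=-0.5: |R|=0.5342
R=1: x+16/117x²=0 ⇒ x=−117/16=-7.3125; min R=1−1/(4·16/117)=-0.8281>−1
Confirm numerically:
  x=-6.939: |R|=0.64558 <1
  x=-6.189: |R|=0.04912 <1
  x=-6.074: |R|=0.02874 <1
  x=-5.537: |R|=0.34440 <1
  x=-7.911: |R|=1.64748 >1
  x=-7.336: |R|=1.02358 >1
Stable set (-7.3125, 0).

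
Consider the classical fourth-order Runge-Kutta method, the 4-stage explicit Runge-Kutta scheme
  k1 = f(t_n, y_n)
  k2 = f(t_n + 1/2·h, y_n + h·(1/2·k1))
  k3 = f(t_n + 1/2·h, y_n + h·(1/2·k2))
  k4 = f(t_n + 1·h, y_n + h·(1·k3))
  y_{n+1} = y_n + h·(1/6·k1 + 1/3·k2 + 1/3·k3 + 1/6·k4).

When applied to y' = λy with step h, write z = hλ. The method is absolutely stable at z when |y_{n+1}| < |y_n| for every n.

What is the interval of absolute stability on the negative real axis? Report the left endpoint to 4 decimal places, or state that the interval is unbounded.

z∈(-2.7853,0).

Set f=λy, z=hλ:
  order 4, 4-stage ⇒ R(z)=1+z+z^2/2+z^3/6+z^4/24
  (e.g. R(-0.59)=0.55487, |R|=0.55487)

Solve |R(x)|<1 on ℝ⁻.
x=-0.59: |R|=0.5549
|R(-2.66)|=0.8270 |R(-2.53)|=0.6786 |R(-0.66)|=0.5178
Bisect:
  x_lo=-3.4582 |R|=2.5877  x_hi=-0.3940 |R|=0.6744
  mid=-1.92608 |R|=0.31136 →hi
  mid=-2.69213 |R|=0.86839 →hi
  mid=-3.07516 |R|=1.53252 →lo
  mid=-2.88365 |R|=1.15870 →lo
  mid=-2.78789 |R|=1.00392 →lo
  mid=-2.74001 |R|=0.93385 →hi
  mid=-2.76395 |R|=0.96830 →hi
  mid=-2.77592 |R|=0.98596 →hi
  mid=-2.78191 |R|=0.99490 →hi
  ...
  [-2.78546,-2.78527] ⇒ x*=-2.7853
Stable set (-2.7853, 0).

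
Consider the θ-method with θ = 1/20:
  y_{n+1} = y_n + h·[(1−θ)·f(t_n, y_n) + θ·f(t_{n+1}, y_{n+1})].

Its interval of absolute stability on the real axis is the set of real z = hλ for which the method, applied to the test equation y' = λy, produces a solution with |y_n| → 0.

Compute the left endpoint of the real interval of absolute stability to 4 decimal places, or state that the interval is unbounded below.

left endpoint -2.2222.

Set f=λy, z=hλ:
  y_{n+1} = y_n + z·[19/20·y_n + 1/20·y_{n+1}] ⇒ (1 − 1/20z)y_{n+1} = (1 + 19/20z)y_n
  ⇒ R(z) = (1 + 19/20z)/(1 − 1/20z).

Need |R(x)|<1, x<0.
x=-0.59: |R|=0.4269
R=−1: 1+19/20x = −1+1/20x ⇒ -9/10x=2 ⇒ x=2/(-9/10)=-2.2222
Confirm numerically:
  x=-1.233: |R|=0.16140 <1
  x=-0.978: |R|=0.06759 <1
  x=-0.939: |R|=0.10311 <1
  x=-2.657: |R|=1.34541 >1
  x=-2.494: |R|=1.21748 >1
  x=-2.358: |R|=1.10931 >1
Interval (-2.2222, 0).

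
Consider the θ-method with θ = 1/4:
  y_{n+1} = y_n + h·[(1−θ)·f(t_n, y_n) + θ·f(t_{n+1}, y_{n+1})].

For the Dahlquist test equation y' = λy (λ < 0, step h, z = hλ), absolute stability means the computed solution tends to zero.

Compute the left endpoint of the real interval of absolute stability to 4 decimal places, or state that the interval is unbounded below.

With y'=λy (z=hλ):
  y_{n+1} = y_n + z·[3/4·y_n + 1/4·y_{n+1}] ⇒ (1 − 1/4z)y_{n+1} = (1 + 3/4z)y_n
  ⇒ R(z) = (1 + 3/4z)/(1 − 1/4z).

Boundary: |R(x)|=1, x<0.
x=-1.35: |R|=0.0093
R=−1: 1+3/4x = −1+1/4x ⇒ -1/2x=2 ⇒ x=2/(-1/2)=-4.0000
Confirm numerically:
  x=-3.300: |R|=0.80822 <1
  x=-2.989: |R|=0.71069 <1
  x=-2.697: |R|=0.61087 <1
  x=-4.551: |R|=1.12887 >1
  x=-4.415: |R|=1.09863 >1
  x=-4.029: |R|=1.00722 >1
So |R|<1 on (-4.0000, 0).

z* = -4.0000.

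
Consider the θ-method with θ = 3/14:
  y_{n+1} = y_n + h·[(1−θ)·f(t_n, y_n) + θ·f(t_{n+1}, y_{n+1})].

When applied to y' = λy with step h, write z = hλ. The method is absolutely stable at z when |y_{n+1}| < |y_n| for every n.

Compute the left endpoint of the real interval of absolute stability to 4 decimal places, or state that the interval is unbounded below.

left endpoint -3.5000.

With y'=λy (z=hλ):
  y_{n+1} = y_n + z·[11/14·y_n + 3/14·y_{n+1}] ⇒ (1 − 3/14z)y_{n+1} = (1 + 11/14z)y_n
  Hence R(z) = (1 + 11/14z)/(1 − 3/14z).

Need |R(x)|<1, x<0.
x=-1.05: |R|=0.1429
R=−1: 1+11/14x = −1+3/14x ⇒ -4/7x=2 ⇒ x=2/(-4/7)=-3.5000
Confirm numerically:
  x=-3.144: |R|=0.87846 <1
  x=-3.126: |R|=0.87202 <1
  x=-2.973: |R|=0.81605 <1
  x=-4.019: |R|=1.15934 >1
  x=-3.607: |R|=1.03449 >1
Interval (-3.5000, 0).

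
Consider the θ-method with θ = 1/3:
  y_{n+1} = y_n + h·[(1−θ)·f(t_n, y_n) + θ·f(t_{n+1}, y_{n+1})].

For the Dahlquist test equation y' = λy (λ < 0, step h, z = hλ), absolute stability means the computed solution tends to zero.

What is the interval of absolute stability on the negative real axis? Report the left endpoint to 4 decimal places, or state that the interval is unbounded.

Set f=λy, z=hλ:
  y_{n+1} = y_n + z·[2/3·y_n + 1/3·y_{n+1}] ⇒ (1 − 1/3z)y_{n+1} = (1 + 2/3z)y_n
  ⇒ R(z) = (1 + 2/3z)/(1 − 1/3z).

Need |R(x)|<1, x<0.
x=-0.48: |R|=0.5862
R=−1: 1+2/3x = −1+1/3x ⇒ -1/3x=2 ⇒ x=2/(-1/3)=-6.0000
Confirm numerically:
  x=-4.642: |R|=0.82230 <1
  x=-2.613: |R|=0.39658 <1
  x=-2.610: |R|=0.39572 <1
  x=-2.567: |R|=0.38333 <1
  x=-6.326: |R|=1.03496 >1
  x=-6.269: |R|=1.02902 >1
  x=-6.159: |R|=1.01736 >1
Stable set (-6.0000, 0).

z∈(-6.0000,0).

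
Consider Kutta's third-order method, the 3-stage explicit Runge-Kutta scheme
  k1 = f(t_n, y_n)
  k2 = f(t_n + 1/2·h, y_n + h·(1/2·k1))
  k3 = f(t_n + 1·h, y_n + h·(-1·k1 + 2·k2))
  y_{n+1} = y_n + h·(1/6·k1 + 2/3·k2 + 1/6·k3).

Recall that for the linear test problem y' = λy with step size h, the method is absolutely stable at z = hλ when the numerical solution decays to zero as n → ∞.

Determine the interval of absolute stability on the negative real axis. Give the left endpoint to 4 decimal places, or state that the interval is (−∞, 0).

(-2.5127, 0).

With y'=λy (z=hλ):
  order 3, 3-stage ⇒ R(z)=1+z+z^2/2+z^3/6
  (e.g. R(-1.55)=0.03060, |R|=0.03060)

Solve |R(x)|<1 on ℝ⁻.
x=-1.55: |R|=0.0306
|R(-2.3)|=0.6828 |R(-2.02)|=0.3535 |R(-1.15)|=0.2578
Bisect:
  x_lo=-3.3362 |R|=2.9599  x_hi=-0.3043 |R|=0.7373
  mid=-1.82027 |R|=0.16879 →hi
  mid=-2.57825 |R|=1.11099 →lo
  mid=-2.19926 |R|=0.55376 →hi
  mid=-2.38875 |R|=0.80744 →hi
  mid=-2.48350 |R|=0.95256 →hi
  mid=-2.53087 |R|=1.03005 →lo
  mid=-2.50719 |R|=0.99088 →hi
  mid=-2.51903 |R|=1.01036 →lo
  mid=-2.51311 |R|=1.00060 →lo
  ...
  [-2.51292,-2.51274] ⇒ x*=-2.5127
Interval (-2.5127, 0).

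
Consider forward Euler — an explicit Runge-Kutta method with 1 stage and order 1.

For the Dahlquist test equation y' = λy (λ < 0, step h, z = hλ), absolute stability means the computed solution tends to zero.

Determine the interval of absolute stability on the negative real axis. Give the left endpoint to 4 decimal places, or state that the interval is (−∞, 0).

z∈(-2.0000,0).

Test eqn y'=λy, z=hλ:
  order 1, 1-stage ⇒ R(z)=1+z
  (e.g. R(-1.62)=-0.62000, |R|=0.62000)

Find x<0 with |R(x)|<1.
x=-1.62: |R|=0.6200
|R(-2.19)|=1.1900 |R(-2.14)|=1.1400 |R(-1.43)|=0.4300
Bisect:
  x_lo=-2.5862 |R|=1.5862  x_hi=-0.2705 |R|=0.7295
  mid=-1.42836 |R|=0.42836 →hi
  mid=-2.00729 |R|=1.00729 →lo
  mid=-1.71783 |R|=0.71783 →hi
  mid=-1.86256 |R|=0.86256 →hi
  mid=-1.93492 |R|=0.93492 →hi
  mid=-1.97111 |R|=0.97111 →hi
  mid=-1.98920 |R|=0.98920 →hi
  mid=-1.99824 |R|=0.99824 →hi
  ...
  [-2.00008,-1.99994] ⇒ x*=-2.0000
Stable set (-2.0000, 0).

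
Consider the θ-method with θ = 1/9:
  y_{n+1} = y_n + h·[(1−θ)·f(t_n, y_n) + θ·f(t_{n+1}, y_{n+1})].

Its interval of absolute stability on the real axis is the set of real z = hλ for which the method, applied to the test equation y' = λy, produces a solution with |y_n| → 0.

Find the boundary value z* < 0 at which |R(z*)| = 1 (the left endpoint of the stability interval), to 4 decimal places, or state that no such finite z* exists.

left endpoint -2.5714.

On y'=λy, z=hλ:
  y_{n+1} = y_n + z·[8/9·y_n + 1/9·y_{n+1}] ⇒ (1 − 1/9z)y_{n+1} = (1 + 8/9z)y_n
  ⇒ R(z) = (1 + 8/9z)/(1 − 1/9z).

Need |R(x)|<1, x<0.
x=-1.38: |R|=0.1965
R=−1: 1+8/9x = −1+1/9x ⇒ -7/9x=2 ⇒ x=2/(-7/9)=-2.5714
Confirm numerically:
  x=-2.424: |R|=0.90966 <1
  x=-1.944: |R|=0.59868 <1
  x=-1.253: |R|=0.09987 <1
  x=-2.894: |R|=1.18984 >1
  x=-2.827: |R|=1.15126 >1
  x=-2.749: |R|=1.10580 >1
So |R|<1 on (-2.5714, 0).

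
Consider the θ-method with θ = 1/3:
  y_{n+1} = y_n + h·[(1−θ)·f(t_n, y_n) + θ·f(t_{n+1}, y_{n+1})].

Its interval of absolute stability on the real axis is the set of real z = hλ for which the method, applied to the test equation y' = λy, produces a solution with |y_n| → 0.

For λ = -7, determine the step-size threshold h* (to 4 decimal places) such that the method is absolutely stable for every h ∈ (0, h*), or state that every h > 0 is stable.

(-6.0000,0); λ=-7 ⇒ h* = (6)/7 = 0.8571.

Set f=λy, z=hλ:
  y_{n+1} = y_n + z·[2/3·y_n + 1/3·y_{n+1}] ⇒ (1 − 1/3z)y_{n+1} = (1 + 2/3z)y_n
  so R(z) = (1 + 2/3z)/(1 − 1/3z).

Find x<0 with |R(x)|<1.
x=-0.77: |R|=0.3873
R=−1: 1+2/3x = −1+1/3x ⇒ -1/3x=2 ⇒ x=2/(-1/3)=-6.0000
Confirm numerically:
  x=-4.881: |R|=0.85801 <1
  x=-4.504: |R|=0.80064 <1
  x=-2.513: |R|=0.36750 <1
  x=-2.404: |R|=0.33457 <1
  x=-6.545: |R|=1.05710 >1
  x=-6.544: |R|=1.05700 >1
Interval (-6.0000, 0).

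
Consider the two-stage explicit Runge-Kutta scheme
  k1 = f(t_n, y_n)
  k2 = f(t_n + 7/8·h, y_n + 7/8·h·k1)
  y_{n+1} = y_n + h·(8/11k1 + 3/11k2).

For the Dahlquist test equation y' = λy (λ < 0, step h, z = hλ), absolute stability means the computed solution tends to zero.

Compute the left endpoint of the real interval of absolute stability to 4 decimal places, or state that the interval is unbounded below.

z* = -4.1905.

Set f=λy, z=hλ:
  k1=λy_n ⇒ h·k1=z·y_n;  k2=λ(1+7/8z)y_n ⇒ h·k2=z(1+7/8z)y_n
  y_{n+1}/y_n = 1 + 8/11z + 3/11z(1+7/8z) = 1 + z + 21/88z²
  ⇒ R(z) = 1 + z + 21/88z².

Find x<0 with |R(x)|<1.
x=-0.91: |R|=0.2876
R=1: x+21/88x²=0 ⇒ x=−88/21=-4.1905; min R=1−1/(4·21/88)=-0.0476>−1
Confirm numerically:
  x=-3.423: |R|=0.37309 <1
  x=-2.802: |R|=0.07158 <1
  x=-1.811: |R|=0.02834 <1
  x=-4.790: |R|=1.68530 >1
  x=-4.722: |R|=1.59894 >1
Stable set (-4.1905, 0).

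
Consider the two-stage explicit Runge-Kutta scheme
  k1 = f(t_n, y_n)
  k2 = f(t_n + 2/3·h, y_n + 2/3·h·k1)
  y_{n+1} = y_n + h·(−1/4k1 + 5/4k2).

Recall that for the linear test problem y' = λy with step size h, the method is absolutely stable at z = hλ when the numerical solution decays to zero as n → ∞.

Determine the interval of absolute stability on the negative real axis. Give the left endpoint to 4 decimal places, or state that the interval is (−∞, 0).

On y'=λy, z=hλ:
  k1=λy_n ⇒ h·k1=z·y_n;  k2=λ(1+2/3z)y_n ⇒ h·k2=z(1+2/3z)y_n
  y_{n+1}/y_n = 1 − 1/4z + 5/4z(1+2/3z) = 1 + z + 5/6z²
  R(z) = 1 + z + 5/6z².

Find x<0 with |R(x)|<1.
x=-1.12: |R|=0.9253
R=1: x+5/6x²=0 ⇒ x=−6/5=-1.2000; min R=1−1/(4·5/6)=0.7000>−1
Confirm numerically:
  x=-1.040: |R|=0.86133 <1
  x=-0.824: |R|=0.74181 <1
  x=-0.579: |R|=0.70037 <1
  x=-1.491: |R|=1.36157 >1
  x=-1.328: |R|=1.14165 >1
Stable set (-1.2000, 0).

z∈(-1.2000,0).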